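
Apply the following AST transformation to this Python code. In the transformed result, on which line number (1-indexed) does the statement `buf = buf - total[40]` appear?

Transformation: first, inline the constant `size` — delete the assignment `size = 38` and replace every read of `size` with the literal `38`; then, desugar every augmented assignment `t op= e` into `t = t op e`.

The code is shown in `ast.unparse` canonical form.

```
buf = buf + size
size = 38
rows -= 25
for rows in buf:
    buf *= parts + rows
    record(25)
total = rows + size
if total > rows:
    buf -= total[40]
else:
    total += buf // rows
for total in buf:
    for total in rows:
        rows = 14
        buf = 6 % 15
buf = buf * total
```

8

Transformed code:
buf = buf + 38
rows = rows - 25
for rows in buf:
    buf = buf * (parts + rows)
    record(25)
total = rows + 38
if total > rows:
    buf = buf - total[40]
else:
    total = total + buf // rows
for total in buf:
    for total in rows:
        rows = 14
        buf = 6 % 15
buf = buf * total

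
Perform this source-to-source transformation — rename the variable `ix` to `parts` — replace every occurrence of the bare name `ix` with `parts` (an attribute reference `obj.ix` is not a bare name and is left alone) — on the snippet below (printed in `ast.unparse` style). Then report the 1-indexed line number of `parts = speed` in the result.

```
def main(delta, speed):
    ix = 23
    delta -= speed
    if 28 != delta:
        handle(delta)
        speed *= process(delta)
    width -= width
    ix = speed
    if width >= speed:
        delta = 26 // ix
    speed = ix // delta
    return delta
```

Transformed code:
def main(delta, speed):
    parts = 23
    delta -= speed
    if 28 != delta:
        handle(delta)
        speed *= process(delta)
    width -= width
    parts = speed
    if width >= speed:
        delta = 26 // parts
    speed = parts // delta
    return delta

8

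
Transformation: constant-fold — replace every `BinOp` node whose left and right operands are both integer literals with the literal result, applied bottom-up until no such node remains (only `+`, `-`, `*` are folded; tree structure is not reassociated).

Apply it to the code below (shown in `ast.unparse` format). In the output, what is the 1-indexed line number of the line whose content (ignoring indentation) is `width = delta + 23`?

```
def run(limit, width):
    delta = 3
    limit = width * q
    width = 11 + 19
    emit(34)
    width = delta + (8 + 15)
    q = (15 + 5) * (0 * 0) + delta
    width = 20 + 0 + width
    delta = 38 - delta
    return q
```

6

Transformed code:
def run(limit, width):
    delta = 3
    limit = width * q
    width = 30
    emit(34)
    width = delta + 23
    q = 0 + delta
    width = 20 + width
    delta = 38 - delta
    return q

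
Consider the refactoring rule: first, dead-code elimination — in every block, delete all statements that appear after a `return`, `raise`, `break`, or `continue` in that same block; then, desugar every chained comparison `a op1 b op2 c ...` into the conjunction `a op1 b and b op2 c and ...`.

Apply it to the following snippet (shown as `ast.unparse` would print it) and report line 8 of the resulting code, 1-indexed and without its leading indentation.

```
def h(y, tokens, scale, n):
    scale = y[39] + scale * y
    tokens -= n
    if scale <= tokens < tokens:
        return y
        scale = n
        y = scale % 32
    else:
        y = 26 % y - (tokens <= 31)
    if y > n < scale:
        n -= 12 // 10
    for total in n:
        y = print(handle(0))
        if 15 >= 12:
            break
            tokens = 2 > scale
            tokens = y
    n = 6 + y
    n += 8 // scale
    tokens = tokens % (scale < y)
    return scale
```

Transformed code:
def h(y, tokens, scale, n):
    scale = y[39] + scale * y
    tokens -= n
    if scale <= tokens and tokens < tokens:
        return y
    else:
        y = 26 % y - (tokens <= 31)
    if y > n and n < scale:
        n -= 12 // 10
    for total in n:
        y = print(handle(0))
        if 15 >= 12:
            break
    n = 6 + y
    n += 8 // scale
    tokens = tokens % (scale < y)
    return scale

if y > n and n < scale:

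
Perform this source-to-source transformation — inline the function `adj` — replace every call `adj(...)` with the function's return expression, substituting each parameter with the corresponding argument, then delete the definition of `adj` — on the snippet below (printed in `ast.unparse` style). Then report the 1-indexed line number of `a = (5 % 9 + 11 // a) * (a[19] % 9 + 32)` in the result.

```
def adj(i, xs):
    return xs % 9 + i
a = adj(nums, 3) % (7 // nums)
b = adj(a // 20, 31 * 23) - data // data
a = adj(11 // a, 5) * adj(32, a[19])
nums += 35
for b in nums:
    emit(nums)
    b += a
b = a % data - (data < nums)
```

3

Transformed code:
a = (3 % 9 + nums) % (7 // nums)
b = 31 * 23 % 9 + a // 20 - data // data
a = (5 % 9 + 11 // a) * (a[19] % 9 + 32)
nums += 35
for b in nums:
    emit(nums)
    b += a
b = a % data - (data < nums)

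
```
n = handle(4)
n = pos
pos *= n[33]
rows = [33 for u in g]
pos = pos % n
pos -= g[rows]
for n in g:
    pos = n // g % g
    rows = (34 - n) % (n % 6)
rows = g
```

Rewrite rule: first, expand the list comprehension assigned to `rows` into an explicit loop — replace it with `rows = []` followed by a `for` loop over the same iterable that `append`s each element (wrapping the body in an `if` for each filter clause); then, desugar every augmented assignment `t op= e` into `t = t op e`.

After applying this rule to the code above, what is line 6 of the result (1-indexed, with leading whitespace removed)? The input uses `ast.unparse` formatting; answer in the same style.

Transformed code:
n = handle(4)
n = pos
pos = pos * n[33]
rows = []
for u in g:
    rows.append(33)
pos = pos % n
pos = pos - g[rows]
for n in g:
    pos = n // g % g
    rows = (34 - n) % (n % 6)
rows = g

rows.append(33)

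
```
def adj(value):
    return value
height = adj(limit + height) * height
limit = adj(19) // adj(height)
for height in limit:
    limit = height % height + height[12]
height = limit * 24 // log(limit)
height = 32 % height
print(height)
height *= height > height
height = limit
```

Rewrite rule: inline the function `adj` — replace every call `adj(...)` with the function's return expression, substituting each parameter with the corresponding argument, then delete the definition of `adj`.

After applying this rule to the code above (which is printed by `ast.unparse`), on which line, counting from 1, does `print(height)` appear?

Transformed code:
height = (limit + height) * height
limit = 19 // height
for height in limit:
    limit = height % height + height[12]
height = limit * 24 // log(limit)
height = 32 % height
print(height)
height *= height > height
height = limit

7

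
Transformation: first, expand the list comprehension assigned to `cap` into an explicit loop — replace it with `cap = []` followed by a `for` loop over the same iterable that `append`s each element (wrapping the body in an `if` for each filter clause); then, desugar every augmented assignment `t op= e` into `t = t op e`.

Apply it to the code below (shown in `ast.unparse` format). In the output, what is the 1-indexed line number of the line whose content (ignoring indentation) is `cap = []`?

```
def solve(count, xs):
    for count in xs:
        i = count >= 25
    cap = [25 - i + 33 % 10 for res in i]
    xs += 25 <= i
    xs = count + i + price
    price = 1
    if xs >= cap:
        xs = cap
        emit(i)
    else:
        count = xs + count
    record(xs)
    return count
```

Transformed code:
def solve(count, xs):
    for count in xs:
        i = count >= 25
    cap = []
    for res in i:
        cap.append(25 - i + 33 % 10)
    xs = xs + (25 <= i)
    xs = count + i + price
    price = 1
    if xs >= cap:
        xs = cap
        emit(i)
    else:
        count = xs + count
    record(xs)
    return count

4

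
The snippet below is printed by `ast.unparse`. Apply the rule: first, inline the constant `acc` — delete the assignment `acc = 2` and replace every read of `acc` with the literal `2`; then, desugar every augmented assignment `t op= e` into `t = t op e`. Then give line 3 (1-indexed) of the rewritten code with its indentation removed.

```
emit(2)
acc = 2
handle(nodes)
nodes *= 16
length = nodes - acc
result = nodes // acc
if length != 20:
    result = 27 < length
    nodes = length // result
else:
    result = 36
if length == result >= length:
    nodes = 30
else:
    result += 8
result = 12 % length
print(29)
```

nodes = nodes * 16

Transformed code:
emit(2)
handle(nodes)
nodes = nodes * 16
length = nodes - 2
result = nodes // 2
if length != 20:
    result = 27 < length
    nodes = length // result
else:
    result = 36
if length == result >= length:
    nodes = 30
else:
    result = result + 8
result = 12 % length
print(29)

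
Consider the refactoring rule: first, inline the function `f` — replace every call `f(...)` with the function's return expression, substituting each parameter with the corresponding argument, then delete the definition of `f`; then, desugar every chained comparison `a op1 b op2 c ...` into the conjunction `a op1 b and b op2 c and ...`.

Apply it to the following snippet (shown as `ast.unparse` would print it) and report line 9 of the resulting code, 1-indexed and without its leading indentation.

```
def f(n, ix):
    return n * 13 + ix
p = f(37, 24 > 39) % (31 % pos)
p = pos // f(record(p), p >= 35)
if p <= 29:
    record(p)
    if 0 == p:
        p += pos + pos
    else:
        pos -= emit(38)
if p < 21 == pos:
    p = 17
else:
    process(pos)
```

Transformed code:
p = (37 * 13 + (24 > 39)) % (31 % pos)
p = pos // (record(p) * 13 + (p >= 35))
if p <= 29:
    record(p)
    if 0 == p:
        p += pos + pos
    else:
        pos -= emit(38)
if p < 21 and 21 == pos:
    p = 17
else:
    process(pos)

if p < 21 and 21 == pos:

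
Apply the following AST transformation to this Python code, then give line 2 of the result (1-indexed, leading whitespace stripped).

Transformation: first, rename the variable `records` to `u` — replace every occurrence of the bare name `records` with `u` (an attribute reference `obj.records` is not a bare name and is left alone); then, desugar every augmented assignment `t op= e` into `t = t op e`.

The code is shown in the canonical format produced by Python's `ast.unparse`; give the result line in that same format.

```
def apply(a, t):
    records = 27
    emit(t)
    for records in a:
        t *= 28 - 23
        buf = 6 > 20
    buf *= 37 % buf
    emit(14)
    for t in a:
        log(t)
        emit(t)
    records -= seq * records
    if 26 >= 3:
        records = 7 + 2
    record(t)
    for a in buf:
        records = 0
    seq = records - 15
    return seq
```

Transformed code:
def apply(a, t):
    u = 27
    emit(t)
    for u in a:
        t = t * (28 - 23)
        buf = 6 > 20
    buf = buf * (37 % buf)
    emit(14)
    for t in a:
        log(t)
        emit(t)
    u = u - seq * u
    if 26 >= 3:
        u = 7 + 2
    record(t)
    for a in buf:
        u = 0
    seq = u - 15
    return seq

u = 27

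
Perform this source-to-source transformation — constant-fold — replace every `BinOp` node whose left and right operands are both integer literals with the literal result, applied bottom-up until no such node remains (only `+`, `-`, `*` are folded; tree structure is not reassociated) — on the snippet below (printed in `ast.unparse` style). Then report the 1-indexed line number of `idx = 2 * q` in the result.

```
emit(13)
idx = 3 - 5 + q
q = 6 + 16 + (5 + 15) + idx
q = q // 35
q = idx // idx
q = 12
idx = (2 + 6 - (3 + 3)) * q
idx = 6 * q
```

Transformed code:
emit(13)
idx = -2 + q
q = 42 + idx
q = q // 35
q = idx // idx
q = 12
idx = 2 * q
idx = 6 * q

7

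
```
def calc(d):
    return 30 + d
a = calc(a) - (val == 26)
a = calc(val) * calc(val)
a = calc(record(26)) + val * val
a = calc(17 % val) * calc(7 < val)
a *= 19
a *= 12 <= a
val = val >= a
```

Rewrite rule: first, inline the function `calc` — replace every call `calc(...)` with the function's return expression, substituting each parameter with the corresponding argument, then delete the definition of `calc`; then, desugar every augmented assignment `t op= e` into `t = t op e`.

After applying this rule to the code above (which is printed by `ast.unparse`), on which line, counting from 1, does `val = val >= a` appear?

Transformed code:
a = 30 + a - (val == 26)
a = (30 + val) * (30 + val)
a = 30 + record(26) + val * val
a = (30 + 17 % val) * (30 + (7 < val))
a = a * 19
a = a * (12 <= a)
val = val >= a

7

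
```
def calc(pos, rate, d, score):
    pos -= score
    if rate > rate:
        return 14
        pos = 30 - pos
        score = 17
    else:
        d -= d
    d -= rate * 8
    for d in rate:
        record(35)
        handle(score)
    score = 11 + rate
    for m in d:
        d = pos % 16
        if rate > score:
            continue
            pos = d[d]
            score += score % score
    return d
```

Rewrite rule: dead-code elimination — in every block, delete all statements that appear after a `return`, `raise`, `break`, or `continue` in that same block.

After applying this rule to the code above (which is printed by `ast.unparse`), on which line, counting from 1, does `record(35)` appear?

Transformed code:
def calc(pos, rate, d, score):
    pos -= score
    if rate > rate:
        return 14
    else:
        d -= d
    d -= rate * 8
    for d in rate:
        record(35)
        handle(score)
    score = 11 + rate
    for m in d:
        d = pos % 16
        if rate > score:
            continue
    return d

9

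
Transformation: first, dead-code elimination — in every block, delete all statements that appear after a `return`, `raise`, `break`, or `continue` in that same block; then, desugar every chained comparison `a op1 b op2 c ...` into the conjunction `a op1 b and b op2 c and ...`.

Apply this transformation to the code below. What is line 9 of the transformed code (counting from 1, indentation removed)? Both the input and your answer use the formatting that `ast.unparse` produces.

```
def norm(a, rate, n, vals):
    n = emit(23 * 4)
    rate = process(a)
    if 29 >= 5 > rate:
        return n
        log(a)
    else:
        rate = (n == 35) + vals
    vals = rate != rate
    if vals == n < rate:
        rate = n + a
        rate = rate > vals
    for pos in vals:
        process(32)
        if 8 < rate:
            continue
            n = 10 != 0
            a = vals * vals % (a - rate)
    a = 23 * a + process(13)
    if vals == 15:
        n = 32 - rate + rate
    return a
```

if vals == n and n < rate:

Transformed code:
def norm(a, rate, n, vals):
    n = emit(23 * 4)
    rate = process(a)
    if 29 >= 5 and 5 > rate:
        return n
    else:
        rate = (n == 35) + vals
    vals = rate != rate
    if vals == n and n < rate:
        rate = n + a
        rate = rate > vals
    for pos in vals:
        process(32)
        if 8 < rate:
            continue
    a = 23 * a + process(13)
    if vals == 15:
        n = 32 - rate + rate
    return a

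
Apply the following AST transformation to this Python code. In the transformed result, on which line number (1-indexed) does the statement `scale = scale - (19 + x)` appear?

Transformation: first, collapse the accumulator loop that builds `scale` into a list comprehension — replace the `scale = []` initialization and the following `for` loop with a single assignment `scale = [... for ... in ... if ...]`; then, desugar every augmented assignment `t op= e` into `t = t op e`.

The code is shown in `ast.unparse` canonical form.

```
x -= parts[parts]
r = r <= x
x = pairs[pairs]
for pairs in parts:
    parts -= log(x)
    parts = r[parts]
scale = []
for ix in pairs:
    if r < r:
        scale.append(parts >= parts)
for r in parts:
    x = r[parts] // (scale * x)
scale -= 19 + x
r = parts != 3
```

Transformed code:
x = x - parts[parts]
r = r <= x
x = pairs[pairs]
for pairs in parts:
    parts = parts - log(x)
    parts = r[parts]
scale = [parts >= parts for ix in pairs if r < r]
for r in parts:
    x = r[parts] // (scale * x)
scale = scale - (19 + x)
r = parts != 3

10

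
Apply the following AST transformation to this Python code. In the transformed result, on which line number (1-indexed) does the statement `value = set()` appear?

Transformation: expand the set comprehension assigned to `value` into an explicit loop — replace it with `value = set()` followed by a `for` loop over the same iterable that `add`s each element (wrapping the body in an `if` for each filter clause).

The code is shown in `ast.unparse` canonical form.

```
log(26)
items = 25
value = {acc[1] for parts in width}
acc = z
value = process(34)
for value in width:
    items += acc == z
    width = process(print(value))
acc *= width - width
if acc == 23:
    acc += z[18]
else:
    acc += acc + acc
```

Transformed code:
log(26)
items = 25
value = set()
for parts in width:
    value.add(acc[1])
acc = z
value = process(34)
for value in width:
    items += acc == z
    width = process(print(value))
acc *= width - width
if acc == 23:
    acc += z[18]
else:
    acc += acc + acc

3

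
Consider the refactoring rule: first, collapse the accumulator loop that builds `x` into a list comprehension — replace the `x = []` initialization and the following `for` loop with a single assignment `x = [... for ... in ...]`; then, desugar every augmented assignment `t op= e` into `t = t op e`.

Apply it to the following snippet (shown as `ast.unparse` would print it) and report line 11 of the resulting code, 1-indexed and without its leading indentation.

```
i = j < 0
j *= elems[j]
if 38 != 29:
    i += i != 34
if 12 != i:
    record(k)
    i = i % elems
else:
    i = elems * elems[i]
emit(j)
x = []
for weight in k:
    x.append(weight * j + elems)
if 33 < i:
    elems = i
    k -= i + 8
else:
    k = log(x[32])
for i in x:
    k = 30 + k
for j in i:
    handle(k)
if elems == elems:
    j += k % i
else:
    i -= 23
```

x = [weight * j + elems for weight in k]

Transformed code:
i = j < 0
j = j * elems[j]
if 38 != 29:
    i = i + (i != 34)
if 12 != i:
    record(k)
    i = i % elems
else:
    i = elems * elems[i]
emit(j)
x = [weight * j + elems for weight in k]
if 33 < i:
    elems = i
    k = k - (i + 8)
else:
    k = log(x[32])
for i in x:
    k = 30 + k
for j in i:
    handle(k)
if elems == elems:
    j = j + k % i
else:
    i = i - 23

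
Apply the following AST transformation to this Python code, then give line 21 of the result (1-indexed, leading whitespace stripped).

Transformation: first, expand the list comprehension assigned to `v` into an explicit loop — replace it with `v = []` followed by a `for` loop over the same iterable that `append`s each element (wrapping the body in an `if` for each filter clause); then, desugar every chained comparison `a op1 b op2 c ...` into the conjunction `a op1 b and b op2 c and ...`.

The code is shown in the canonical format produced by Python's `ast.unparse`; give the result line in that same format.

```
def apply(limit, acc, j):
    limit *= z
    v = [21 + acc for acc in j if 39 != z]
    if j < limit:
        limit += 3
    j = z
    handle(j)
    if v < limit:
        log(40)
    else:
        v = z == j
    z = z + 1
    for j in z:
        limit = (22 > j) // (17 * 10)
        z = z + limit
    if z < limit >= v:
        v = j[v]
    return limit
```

return limit

Transformed code:
def apply(limit, acc, j):
    limit *= z
    v = []
    for acc in j:
        if 39 != z:
            v.append(21 + acc)
    if j < limit:
        limit += 3
    j = z
    handle(j)
    if v < limit:
        log(40)
    else:
        v = z == j
    z = z + 1
    for j in z:
        limit = (22 > j) // (17 * 10)
        z = z + limit
    if z < limit and limit >= v:
        v = j[v]
    return limit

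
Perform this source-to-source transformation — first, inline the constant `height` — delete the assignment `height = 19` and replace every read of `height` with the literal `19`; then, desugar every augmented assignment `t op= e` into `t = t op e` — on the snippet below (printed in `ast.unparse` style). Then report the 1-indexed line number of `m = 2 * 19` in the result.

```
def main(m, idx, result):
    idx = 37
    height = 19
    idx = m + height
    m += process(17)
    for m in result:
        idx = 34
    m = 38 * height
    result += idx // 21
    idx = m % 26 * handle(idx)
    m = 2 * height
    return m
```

Transformed code:
def main(m, idx, result):
    idx = 37
    idx = m + 19
    m = m + process(17)
    for m in result:
        idx = 34
    m = 38 * 19
    result = result + idx // 21
    idx = m % 26 * handle(idx)
    m = 2 * 19
    return m

10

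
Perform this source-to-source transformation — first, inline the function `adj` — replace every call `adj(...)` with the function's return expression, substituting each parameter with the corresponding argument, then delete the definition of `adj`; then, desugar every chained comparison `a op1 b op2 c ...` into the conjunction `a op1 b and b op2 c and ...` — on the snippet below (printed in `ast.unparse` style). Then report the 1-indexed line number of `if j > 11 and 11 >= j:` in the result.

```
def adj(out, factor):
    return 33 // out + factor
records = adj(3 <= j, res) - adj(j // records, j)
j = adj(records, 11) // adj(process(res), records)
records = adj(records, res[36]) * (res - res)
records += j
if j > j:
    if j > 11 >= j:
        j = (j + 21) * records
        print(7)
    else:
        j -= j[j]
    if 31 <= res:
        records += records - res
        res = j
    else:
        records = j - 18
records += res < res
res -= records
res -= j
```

6

Transformed code:
records = 33 // (3 <= j) + res - (33 // (j // records) + j)
j = (33 // records + 11) // (33 // process(res) + records)
records = (33 // records + res[36]) * (res - res)
records += j
if j > j:
    if j > 11 and 11 >= j:
        j = (j + 21) * records
        print(7)
    else:
        j -= j[j]
    if 31 <= res:
        records += records - res
        res = j
    else:
        records = j - 18
records += res < res
res -= records
res -= j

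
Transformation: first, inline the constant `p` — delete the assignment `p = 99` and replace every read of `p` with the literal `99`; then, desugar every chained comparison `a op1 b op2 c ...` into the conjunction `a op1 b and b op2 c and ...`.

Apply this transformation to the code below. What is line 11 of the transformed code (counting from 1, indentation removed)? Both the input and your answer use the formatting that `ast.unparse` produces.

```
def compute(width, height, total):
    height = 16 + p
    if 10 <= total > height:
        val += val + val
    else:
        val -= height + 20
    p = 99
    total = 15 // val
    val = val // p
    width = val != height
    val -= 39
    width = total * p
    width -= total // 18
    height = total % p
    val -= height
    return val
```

Transformed code:
def compute(width, height, total):
    height = 16 + 99
    if 10 <= total and total > height:
        val += val + val
    else:
        val -= height + 20
    total = 15 // val
    val = val // 99
    width = val != height
    val -= 39
    width = total * 99
    width -= total // 18
    height = total % 99
    val -= height
    return val

width = total * 99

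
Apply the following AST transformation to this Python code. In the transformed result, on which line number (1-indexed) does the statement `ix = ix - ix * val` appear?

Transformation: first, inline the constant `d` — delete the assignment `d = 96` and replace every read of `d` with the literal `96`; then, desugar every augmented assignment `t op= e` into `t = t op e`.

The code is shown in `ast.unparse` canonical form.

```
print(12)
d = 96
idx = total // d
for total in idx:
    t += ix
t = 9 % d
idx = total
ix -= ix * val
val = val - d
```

7

Transformed code:
print(12)
idx = total // 96
for total in idx:
    t = t + ix
t = 9 % 96
idx = total
ix = ix - ix * val
val = val - 96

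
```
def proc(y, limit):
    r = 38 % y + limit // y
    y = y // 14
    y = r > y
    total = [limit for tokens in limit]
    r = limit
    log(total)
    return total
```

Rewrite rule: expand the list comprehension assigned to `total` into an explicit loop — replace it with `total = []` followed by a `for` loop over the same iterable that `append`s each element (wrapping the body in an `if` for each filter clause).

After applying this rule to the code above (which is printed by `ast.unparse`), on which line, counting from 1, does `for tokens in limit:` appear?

Transformed code:
def proc(y, limit):
    r = 38 % y + limit // y
    y = y // 14
    y = r > y
    total = []
    for tokens in limit:
        total.append(limit)
    r = limit
    log(total)
    return total

6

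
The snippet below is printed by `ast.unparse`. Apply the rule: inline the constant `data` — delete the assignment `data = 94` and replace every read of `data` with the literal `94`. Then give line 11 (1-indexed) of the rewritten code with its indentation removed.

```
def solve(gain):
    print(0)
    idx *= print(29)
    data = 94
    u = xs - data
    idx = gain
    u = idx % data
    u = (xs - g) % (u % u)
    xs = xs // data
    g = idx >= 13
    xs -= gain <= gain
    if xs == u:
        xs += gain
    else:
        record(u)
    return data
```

Transformed code:
def solve(gain):
    print(0)
    idx *= print(29)
    u = xs - 94
    idx = gain
    u = idx % 94
    u = (xs - g) % (u % u)
    xs = xs // 94
    g = idx >= 13
    xs -= gain <= gain
    if xs == u:
        xs += gain
    else:
        record(u)
    return 94

if xs == u:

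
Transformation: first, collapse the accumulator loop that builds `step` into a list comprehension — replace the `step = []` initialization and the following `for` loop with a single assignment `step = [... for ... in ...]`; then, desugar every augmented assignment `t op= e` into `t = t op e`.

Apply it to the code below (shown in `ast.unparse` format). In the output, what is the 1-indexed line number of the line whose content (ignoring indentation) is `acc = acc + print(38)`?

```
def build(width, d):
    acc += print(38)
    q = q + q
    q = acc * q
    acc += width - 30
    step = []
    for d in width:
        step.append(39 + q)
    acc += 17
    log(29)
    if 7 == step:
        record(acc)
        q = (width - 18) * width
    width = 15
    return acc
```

2

Transformed code:
def build(width, d):
    acc = acc + print(38)
    q = q + q
    q = acc * q
    acc = acc + (width - 30)
    step = [39 + q for d in width]
    acc = acc + 17
    log(29)
    if 7 == step:
        record(acc)
        q = (width - 18) * width
    width = 15
    return acc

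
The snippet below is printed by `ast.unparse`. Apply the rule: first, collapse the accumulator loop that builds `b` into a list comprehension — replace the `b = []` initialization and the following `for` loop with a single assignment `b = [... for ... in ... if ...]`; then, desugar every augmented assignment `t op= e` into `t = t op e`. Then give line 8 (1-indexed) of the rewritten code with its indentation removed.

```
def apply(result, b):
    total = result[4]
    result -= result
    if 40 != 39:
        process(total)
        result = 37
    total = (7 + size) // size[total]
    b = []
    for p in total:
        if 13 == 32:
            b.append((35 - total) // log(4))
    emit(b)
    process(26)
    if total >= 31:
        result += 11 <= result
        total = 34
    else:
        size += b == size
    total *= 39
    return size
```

Transformed code:
def apply(result, b):
    total = result[4]
    result = result - result
    if 40 != 39:
        process(total)
        result = 37
    total = (7 + size) // size[total]
    b = [(35 - total) // log(4) for p in total if 13 == 32]
    emit(b)
    process(26)
    if total >= 31:
        result = result + (11 <= result)
        total = 34
    else:
        size = size + (b == size)
    total = total * 39
    return size

b = [(35 - total) // log(4) for p in total if 13 == 32]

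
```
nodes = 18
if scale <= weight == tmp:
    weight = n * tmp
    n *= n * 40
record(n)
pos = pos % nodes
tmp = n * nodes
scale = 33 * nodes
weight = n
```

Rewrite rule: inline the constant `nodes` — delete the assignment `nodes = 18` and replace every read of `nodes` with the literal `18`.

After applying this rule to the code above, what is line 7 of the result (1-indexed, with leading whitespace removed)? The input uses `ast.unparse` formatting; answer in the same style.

Transformed code:
if scale <= weight == tmp:
    weight = n * tmp
    n *= n * 40
record(n)
pos = pos % 18
tmp = n * 18
scale = 33 * 18
weight = n

scale = 33 * 18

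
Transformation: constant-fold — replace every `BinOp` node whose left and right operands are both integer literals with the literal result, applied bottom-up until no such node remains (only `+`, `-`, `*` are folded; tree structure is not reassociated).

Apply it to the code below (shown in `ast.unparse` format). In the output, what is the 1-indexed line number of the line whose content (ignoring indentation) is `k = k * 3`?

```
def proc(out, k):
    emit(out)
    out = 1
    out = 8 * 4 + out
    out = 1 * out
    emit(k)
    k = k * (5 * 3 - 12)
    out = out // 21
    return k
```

7

Transformed code:
def proc(out, k):
    emit(out)
    out = 1
    out = 32 + out
    out = 1 * out
    emit(k)
    k = k * 3
    out = out // 21
    return k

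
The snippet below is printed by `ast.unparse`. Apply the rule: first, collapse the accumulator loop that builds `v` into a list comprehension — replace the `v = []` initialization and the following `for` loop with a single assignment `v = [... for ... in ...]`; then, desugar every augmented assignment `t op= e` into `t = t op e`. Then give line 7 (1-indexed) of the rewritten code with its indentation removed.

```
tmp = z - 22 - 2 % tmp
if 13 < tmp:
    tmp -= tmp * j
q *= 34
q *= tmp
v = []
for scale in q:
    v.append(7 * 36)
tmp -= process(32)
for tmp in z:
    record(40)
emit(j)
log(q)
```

tmp = tmp - process(32)

Transformed code:
tmp = z - 22 - 2 % tmp
if 13 < tmp:
    tmp = tmp - tmp * j
q = q * 34
q = q * tmp
v = [7 * 36 for scale in q]
tmp = tmp - process(32)
for tmp in z:
    record(40)
emit(j)
log(q)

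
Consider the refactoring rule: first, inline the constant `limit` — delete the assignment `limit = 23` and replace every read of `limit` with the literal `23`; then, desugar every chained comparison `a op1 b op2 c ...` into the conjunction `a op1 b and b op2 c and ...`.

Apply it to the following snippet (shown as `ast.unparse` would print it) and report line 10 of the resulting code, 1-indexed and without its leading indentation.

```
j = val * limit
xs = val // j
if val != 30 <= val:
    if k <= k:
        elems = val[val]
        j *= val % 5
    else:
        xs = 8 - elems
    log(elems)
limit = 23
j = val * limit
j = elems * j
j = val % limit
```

j = val * 23

Transformed code:
j = val * 23
xs = val // j
if val != 30 and 30 <= val:
    if k <= k:
        elems = val[val]
        j *= val % 5
    else:
        xs = 8 - elems
    log(elems)
j = val * 23
j = elems * j
j = val % 23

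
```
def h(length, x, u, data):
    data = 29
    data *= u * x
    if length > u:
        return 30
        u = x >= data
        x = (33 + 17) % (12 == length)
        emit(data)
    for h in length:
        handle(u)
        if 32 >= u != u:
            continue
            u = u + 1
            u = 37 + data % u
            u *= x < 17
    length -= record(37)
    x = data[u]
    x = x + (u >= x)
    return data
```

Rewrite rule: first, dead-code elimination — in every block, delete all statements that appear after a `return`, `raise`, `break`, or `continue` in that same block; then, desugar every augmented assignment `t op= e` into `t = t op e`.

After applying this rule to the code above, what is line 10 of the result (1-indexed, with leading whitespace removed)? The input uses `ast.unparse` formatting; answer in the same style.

Transformed code:
def h(length, x, u, data):
    data = 29
    data = data * (u * x)
    if length > u:
        return 30
    for h in length:
        handle(u)
        if 32 >= u != u:
            continue
    length = length - record(37)
    x = data[u]
    x = x + (u >= x)
    return data

length = length - record(37)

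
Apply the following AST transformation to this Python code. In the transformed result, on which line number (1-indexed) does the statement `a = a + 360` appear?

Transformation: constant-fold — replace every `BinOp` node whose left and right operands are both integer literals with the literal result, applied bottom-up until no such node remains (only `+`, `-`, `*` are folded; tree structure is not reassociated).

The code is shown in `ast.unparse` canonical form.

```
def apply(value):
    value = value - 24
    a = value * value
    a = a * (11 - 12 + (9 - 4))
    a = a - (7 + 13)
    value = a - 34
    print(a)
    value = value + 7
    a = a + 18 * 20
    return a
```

Transformed code:
def apply(value):
    value = value - 24
    a = value * value
    a = a * 4
    a = a - 20
    value = a - 34
    print(a)
    value = value + 7
    a = a + 360
    return a

9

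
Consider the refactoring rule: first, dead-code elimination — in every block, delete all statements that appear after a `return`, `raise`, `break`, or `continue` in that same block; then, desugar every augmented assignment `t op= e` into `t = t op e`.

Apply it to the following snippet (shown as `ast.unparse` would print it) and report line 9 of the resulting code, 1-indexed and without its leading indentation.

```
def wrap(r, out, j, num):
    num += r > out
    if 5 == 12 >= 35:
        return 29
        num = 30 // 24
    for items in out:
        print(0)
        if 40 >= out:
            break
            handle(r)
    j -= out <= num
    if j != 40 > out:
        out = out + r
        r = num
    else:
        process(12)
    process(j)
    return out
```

j = j - (out <= num)

Transformed code:
def wrap(r, out, j, num):
    num = num + (r > out)
    if 5 == 12 >= 35:
        return 29
    for items in out:
        print(0)
        if 40 >= out:
            break
    j = j - (out <= num)
    if j != 40 > out:
        out = out + r
        r = num
    else:
        process(12)
    process(j)
    return out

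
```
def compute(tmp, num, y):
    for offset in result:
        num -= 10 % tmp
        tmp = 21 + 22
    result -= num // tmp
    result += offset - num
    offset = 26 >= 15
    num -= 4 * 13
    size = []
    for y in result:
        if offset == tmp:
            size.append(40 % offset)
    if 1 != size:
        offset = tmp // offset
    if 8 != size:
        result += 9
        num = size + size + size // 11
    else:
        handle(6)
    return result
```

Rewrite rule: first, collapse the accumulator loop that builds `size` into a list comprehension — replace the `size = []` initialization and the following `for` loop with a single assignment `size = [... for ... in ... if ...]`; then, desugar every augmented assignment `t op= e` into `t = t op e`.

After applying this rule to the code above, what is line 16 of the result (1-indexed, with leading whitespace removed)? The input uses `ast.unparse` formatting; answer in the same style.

Transformed code:
def compute(tmp, num, y):
    for offset in result:
        num = num - 10 % tmp
        tmp = 21 + 22
    result = result - num // tmp
    result = result + (offset - num)
    offset = 26 >= 15
    num = num - 4 * 13
    size = [40 % offset for y in result if offset == tmp]
    if 1 != size:
        offset = tmp // offset
    if 8 != size:
        result = result + 9
        num = size + size + size // 11
    else:
        handle(6)
    return result

handle(6)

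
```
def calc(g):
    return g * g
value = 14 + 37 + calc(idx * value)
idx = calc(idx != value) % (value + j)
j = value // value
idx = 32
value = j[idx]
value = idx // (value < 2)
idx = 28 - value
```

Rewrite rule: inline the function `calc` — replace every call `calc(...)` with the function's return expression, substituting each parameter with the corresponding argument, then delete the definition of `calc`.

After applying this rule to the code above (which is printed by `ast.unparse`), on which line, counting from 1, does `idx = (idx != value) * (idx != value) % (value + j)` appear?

2

Transformed code:
value = 14 + 37 + idx * value * (idx * value)
idx = (idx != value) * (idx != value) % (value + j)
j = value // value
idx = 32
value = j[idx]
value = idx // (value < 2)
idx = 28 - value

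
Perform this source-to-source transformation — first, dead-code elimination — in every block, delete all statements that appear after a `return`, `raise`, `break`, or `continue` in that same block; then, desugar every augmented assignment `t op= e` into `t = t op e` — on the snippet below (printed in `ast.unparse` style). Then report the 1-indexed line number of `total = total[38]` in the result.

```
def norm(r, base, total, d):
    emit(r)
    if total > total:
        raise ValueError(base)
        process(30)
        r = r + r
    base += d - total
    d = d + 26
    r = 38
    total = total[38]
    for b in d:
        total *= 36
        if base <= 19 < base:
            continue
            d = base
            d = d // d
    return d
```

8

Transformed code:
def norm(r, base, total, d):
    emit(r)
    if total > total:
        raise ValueError(base)
    base = base + (d - total)
    d = d + 26
    r = 38
    total = total[38]
    for b in d:
        total = total * 36
        if base <= 19 < base:
            continue
    return d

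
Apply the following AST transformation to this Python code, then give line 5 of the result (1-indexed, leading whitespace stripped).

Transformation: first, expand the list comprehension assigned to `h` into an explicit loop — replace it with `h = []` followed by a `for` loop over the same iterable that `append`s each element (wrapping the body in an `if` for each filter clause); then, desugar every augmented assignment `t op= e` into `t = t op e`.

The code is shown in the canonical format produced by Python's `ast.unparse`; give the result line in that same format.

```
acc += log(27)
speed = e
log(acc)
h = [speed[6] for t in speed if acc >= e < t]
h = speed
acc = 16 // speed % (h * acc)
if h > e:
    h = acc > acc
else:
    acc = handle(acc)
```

for t in speed:

Transformed code:
acc = acc + log(27)
speed = e
log(acc)
h = []
for t in speed:
    if acc >= e < t:
        h.append(speed[6])
h = speed
acc = 16 // speed % (h * acc)
if h > e:
    h = acc > acc
else:
    acc = handle(acc)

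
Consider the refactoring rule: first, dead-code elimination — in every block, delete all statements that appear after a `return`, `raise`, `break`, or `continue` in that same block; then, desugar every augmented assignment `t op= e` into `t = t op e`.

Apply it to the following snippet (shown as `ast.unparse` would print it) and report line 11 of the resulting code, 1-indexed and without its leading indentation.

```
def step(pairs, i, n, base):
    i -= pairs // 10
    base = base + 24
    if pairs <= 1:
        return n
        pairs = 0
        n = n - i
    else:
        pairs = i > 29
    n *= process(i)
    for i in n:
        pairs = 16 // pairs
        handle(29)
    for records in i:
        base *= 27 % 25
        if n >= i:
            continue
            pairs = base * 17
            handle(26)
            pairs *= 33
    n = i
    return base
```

handle(29)

Transformed code:
def step(pairs, i, n, base):
    i = i - pairs // 10
    base = base + 24
    if pairs <= 1:
        return n
    else:
        pairs = i > 29
    n = n * process(i)
    for i in n:
        pairs = 16 // pairs
        handle(29)
    for records in i:
        base = base * (27 % 25)
        if n >= i:
            continue
    n = i
    return base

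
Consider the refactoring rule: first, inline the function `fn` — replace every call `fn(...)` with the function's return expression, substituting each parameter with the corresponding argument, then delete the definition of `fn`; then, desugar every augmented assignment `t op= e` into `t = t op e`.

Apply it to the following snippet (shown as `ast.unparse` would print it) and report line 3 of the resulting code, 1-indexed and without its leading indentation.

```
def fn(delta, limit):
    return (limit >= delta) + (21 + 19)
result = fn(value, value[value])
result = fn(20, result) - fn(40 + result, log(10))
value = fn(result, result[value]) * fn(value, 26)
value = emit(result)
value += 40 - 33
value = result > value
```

Transformed code:
result = (value[value] >= value) + (21 + 19)
result = (result >= 20) + (21 + 19) - ((log(10) >= 40 + result) + (21 + 19))
value = ((result[value] >= result) + (21 + 19)) * ((26 >= value) + (21 + 19))
value = emit(result)
value = value + (40 - 33)
value = result > value

value = ((result[value] >= result) + (21 + 19)) * ((26 >= value) + (21 + 19))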